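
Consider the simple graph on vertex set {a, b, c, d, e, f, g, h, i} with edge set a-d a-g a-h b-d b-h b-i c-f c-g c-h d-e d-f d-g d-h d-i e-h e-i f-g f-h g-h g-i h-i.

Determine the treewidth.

A width-3 tree decomposition is:
Bags: B1 = {d, e, h, i}  B2 = {b, d, h, i}  B3 = {d, g, h, i}  B4 = {a, d, g, h}  B5 = {d, f, g, h}  B6 = {c, f, g, h}
Tree: B1–B2, B1–B3, B3–B4, B4–B5, B5–B6
Every bag has size at most 4, so the width is 4 − 1 = 3 and tw(G) ≤ 3. Conversely, {d, f, g, h} is a clique of size 4, and the vertices of any clique must share a bag in every tree decomposition; so some bag has ≥ 4 vertices and tw(G) ≥ 3. Therefore the treewidth is 3.

3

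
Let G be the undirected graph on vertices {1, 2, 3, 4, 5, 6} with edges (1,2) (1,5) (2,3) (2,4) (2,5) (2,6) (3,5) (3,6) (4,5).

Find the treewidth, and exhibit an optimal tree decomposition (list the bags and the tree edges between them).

Treewidth 2.
Bags: B1 = {1, 2, 5}  B2 = {2, 3, 5}  B3 = {2, 3, 6}  B4 = {2, 4, 5}
Tree: B1–B2, B2–B3, B1–B4

Every bag has size at most 3, so the width is 3 − 1 = 2 and tw(G) ≤ 2. For the lower bound, the 3 vertices {1, 2, 5} are pairwise adjacent, and any tree decomposition puts a clique entirely inside one bag — forcing width ≥ 2. The upper and lower bounds meet at 2, so that is the treewidth.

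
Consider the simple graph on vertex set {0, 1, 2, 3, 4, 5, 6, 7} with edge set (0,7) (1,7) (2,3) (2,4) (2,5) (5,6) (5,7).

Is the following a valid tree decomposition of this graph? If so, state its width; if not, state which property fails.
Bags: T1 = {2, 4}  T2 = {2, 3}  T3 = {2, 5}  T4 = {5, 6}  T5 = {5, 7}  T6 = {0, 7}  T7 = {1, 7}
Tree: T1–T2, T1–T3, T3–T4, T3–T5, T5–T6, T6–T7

Every vertex of G appears in some bag (union = {0, 1, 2, 3, 4, 5, 6, 7}); every edge is covered by a bag; and for each vertex v the set of bags containing v is connected in the bag tree. The decomposition is therefore valid. The largest bag has 2 vertices, so the width is 1.

Yes; width 1.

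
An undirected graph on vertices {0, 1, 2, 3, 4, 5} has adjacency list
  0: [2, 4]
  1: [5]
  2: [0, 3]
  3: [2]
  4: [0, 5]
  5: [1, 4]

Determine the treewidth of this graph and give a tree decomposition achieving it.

The largest bag has 2 vertices, giving width 1; this decomposition certifies tw(G) ≤ 1. Any graph with an edge has treewidth ≥ 1, and G has the edge 1–5. Hence tw(G) = 1 exactly.

Treewidth 1.
Bags: B1 = {1, 5}  B2 = {4, 5}  B3 = {0, 4}  B4 = {0, 2}  B5 = {2, 3}
Tree: B1–B2, B2–B3, B3–B4, B4–B5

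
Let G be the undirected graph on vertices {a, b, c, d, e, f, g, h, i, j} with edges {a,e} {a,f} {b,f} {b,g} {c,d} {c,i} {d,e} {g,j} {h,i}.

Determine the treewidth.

A width-1 tree decomposition is:
Bags: B1 = {g, j}  B2 = {b, g}  B3 = {b, f}  B4 = {a, f}  B5 = {a, e}  B6 = {d, e}  B7 = {c, d}  B8 = {c, i}  B9 = {h, i}
Tree: B1–B2, B2–B3, B3–B4, B4–B5, B5–B6, B6–B7, B7–B8, B8–B9
Each bag holds 2 vertices, so the decomposition has width 1, which upper-bounds the treewidth. Since G has at least one edge (e.g. j–g), it is not an edgeless graph, so tw(G) ≥ 1. The upper and lower bounds meet at 1, so that is the treewidth.

1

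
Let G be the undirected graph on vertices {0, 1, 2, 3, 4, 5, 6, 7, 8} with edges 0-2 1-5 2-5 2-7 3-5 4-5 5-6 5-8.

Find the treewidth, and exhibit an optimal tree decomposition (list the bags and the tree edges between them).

The largest bag has 2 vertices, giving width 1; this decomposition certifies tw(G) ≤ 1. Since G has at least one edge (e.g. 5–6), it is not an edgeless graph, so tw(G) ≥ 1. Combining the bounds, tw(G) = 1.

Treewidth 1.
Bags: B1 = {5, 6}  B2 = {1, 5}  B3 = {5, 8}  B4 = {3, 5}  B5 = {2, 5}  B6 = {4, 5}  B7 = {2, 7}  B8 = {0, 2}
Tree: B1–B2, B2–B3, B3–B4, B1–B5, B1–B6, B5–B7, B7–B8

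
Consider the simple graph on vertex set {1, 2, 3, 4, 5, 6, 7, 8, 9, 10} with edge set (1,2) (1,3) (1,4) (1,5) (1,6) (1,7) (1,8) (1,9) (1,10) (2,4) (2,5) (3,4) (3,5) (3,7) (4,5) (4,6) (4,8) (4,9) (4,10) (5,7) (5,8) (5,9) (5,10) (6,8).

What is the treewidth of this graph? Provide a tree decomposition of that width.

Treewidth 3.
Bags: B1 = {1, 3, 5, 7}  B2 = {1, 3, 4, 5}  B3 = {1, 4, 5, 8}  B4 = {1, 4, 5, 9}  B5 = {1, 2, 4, 5}  B6 = {1, 4, 6, 8}  B7 = {1, 4, 5, 10}
Tree: B1–B2, B2–B3, B2–B4, B4–B5, B3–B6, B2–B7

Every bag has size at most 4, so the width is 4 − 1 = 3 and tw(G) ≤ 3. For the lower bound, the 4 vertices {1, 2, 4, 5} are pairwise adjacent, and any tree decomposition puts a clique entirely inside one bag — forcing width ≥ 3. Combining the bounds, tw(G) = 3.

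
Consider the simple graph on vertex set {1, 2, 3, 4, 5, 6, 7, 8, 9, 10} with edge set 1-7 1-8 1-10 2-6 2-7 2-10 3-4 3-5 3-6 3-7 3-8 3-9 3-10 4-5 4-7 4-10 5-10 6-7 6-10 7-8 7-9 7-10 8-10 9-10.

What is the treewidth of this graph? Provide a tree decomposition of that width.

Every bag has size at most 4, so the width is 4 − 1 = 3 and tw(G) ≤ 3. For the lower bound, the 4 vertices {3, 4, 5, 10} are pairwise adjacent, and any tree decomposition puts a clique entirely inside one bag — forcing width ≥ 3. Combining the bounds, tw(G) = 3.

Treewidth 3.
One optimal decomposition is:
Bags: B1 = {3, 4, 7, 10}  B2 = {3, 4, 5, 10}  B3 = {3, 6, 7, 10}  B4 = {3, 7, 9, 10}  B5 = {3, 7, 8, 10}  B6 = {2, 6, 7, 10}  B7 = {1, 7, 8, 10}
Tree: B1–B2, B1–B3, B3–B4, B1–B5, B3–B6, B5–B7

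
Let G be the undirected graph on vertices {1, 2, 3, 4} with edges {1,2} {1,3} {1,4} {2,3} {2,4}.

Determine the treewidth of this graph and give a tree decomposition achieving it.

Every bag has size at most 3, so the width is 3 − 1 = 2 and tw(G) ≤ 2. Conversely, {1, 2, 3} is a clique of size 3, and the vertices of any clique must share a bag in every tree decomposition; so some bag has ≥ 3 vertices and tw(G) ≥ 2. Hence tw(G) = 2 exactly.

Treewidth 2.
One optimal decomposition is:
Bags: B1 = {1, 2, 4}  B2 = {1, 2, 3}
Tree: B1–B2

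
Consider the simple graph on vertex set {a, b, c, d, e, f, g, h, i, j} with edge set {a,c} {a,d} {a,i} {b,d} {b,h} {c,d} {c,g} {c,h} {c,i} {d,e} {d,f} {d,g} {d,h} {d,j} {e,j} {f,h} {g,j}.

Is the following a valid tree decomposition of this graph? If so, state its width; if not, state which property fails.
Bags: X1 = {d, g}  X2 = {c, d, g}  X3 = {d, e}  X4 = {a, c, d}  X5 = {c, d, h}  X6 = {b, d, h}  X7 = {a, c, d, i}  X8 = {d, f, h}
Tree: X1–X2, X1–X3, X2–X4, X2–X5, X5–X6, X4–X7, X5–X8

No — vertex j appears in no bag.

A tree decomposition must satisfy three properties: every vertex lies in some bag; for every edge, both endpoints lie together in some bag; and for every vertex, the bags containing it form a connected subtree. Here vertex j appears in no bag, so the decomposition is invalid.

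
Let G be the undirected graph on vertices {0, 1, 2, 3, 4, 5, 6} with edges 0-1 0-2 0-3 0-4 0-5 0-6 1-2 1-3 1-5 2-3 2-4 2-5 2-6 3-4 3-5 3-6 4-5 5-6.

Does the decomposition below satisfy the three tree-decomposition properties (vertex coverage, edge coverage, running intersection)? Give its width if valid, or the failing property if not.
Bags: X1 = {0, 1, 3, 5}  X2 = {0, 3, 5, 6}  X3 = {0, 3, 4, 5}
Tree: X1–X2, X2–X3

No — vertex 2 appears in no bag.

A tree decomposition must satisfy three properties: every vertex lies in some bag; for every edge, both endpoints lie together in some bag; and for every vertex, the bags containing it form a connected subtree. Here vertex 2 appears in no bag, so the decomposition is invalid.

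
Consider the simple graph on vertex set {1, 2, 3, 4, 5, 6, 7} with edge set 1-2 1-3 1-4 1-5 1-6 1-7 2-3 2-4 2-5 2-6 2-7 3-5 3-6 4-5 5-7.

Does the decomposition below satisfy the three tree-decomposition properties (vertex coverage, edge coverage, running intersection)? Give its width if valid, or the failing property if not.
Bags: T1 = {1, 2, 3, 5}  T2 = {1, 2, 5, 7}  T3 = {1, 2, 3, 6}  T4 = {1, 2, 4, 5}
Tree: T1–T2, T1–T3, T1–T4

Every vertex of G appears in some bag (union = {1, 2, 3, 4, 5, 6, 7}); every edge is covered by a bag; and for each vertex v the set of bags containing v is connected in the bag tree. The decomposition is therefore valid. The largest bag has 4 vertices, so the width is 3.

Yes; width 3.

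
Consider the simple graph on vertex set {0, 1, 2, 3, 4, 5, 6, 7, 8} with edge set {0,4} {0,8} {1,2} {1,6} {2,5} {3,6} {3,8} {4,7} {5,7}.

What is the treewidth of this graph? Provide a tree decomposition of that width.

Each bag holds 3 vertices, so the decomposition has width 2, which upper-bounds the treewidth. The edges 3–6–1–2–5–7–4–0–8–3 form a cycle, so G is not a tree and its treewidth is at least 2. Combining the bounds, tw(G) = 2.

Treewidth 2.
One optimal decomposition is:
Bags: B1 = {1, 3, 6}  B2 = {1, 2, 3}  B3 = {2, 3, 5}  B4 = {3, 5, 7}  B5 = {3, 4, 7}  B6 = {0, 3, 4}  B7 = {0, 3, 8}
Tree: B1–B2, B2–B3, B3–B4, B4–B5, B5–B6, B6–B7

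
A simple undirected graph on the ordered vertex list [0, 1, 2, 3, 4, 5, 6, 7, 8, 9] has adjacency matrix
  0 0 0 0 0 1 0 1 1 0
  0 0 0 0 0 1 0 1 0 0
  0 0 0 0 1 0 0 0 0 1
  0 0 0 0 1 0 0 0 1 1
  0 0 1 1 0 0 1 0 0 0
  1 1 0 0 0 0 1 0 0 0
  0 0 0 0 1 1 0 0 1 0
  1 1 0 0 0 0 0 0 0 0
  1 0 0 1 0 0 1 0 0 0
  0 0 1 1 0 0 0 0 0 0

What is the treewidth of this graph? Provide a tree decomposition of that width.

Treewidth 2.
One such decomposition:
Bags: B1 = {2, 4, 9}  B2 = {3, 4, 9}  B3 = {3, 4, 6}  B4 = {3, 6, 8}  B5 = {5, 6, 8}  B6 = {0, 5, 8}  B7 = {0, 1, 5}  B8 = {0, 1, 7}
Tree: B1–B2, B2–B3, B3–B4, B4–B5, B5–B6, B6–B7, B7–B8

Each bag holds 3 vertices, so the decomposition has width 2, which upper-bounds the treewidth. Since 2–9–3–4–2 is a cycle in G, G is not acyclic. Forests are exactly the graphs of treewidth ≤ 1, so tw(G) ≥ 2. The upper and lower bounds meet at 2, so that is the treewidth.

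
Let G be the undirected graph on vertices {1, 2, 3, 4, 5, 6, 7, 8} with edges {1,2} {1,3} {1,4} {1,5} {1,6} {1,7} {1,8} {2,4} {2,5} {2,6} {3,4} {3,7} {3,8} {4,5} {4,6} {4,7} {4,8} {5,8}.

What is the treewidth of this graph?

3

A width-3 tree decomposition is:
Bags: B1 = {1, 4, 5, 8}  B2 = {1, 3, 4, 8}  B3 = {1, 3, 4, 7}  B4 = {1, 2, 4, 5}  B5 = {1, 2, 4, 6}
Tree: B1–B2, B2–B3, B1–B4, B4–B5
Each bag holds 4 vertices, so the decomposition has width 3, which upper-bounds the treewidth. For the lower bound, the 4 vertices {1, 3, 4, 8} are pairwise adjacent, and any tree decomposition puts a clique entirely inside one bag — forcing width ≥ 3. Combining the bounds, tw(G) = 3.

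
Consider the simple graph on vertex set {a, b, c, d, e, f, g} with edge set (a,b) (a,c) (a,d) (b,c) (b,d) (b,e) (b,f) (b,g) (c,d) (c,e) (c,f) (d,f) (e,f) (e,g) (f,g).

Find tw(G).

A width-3 tree decomposition is:
Bags: B1 = {b, c, e, f}  B2 = {b, c, d, f}  B3 = {b, e, f, g}  B4 = {a, b, c, d}
Tree: B1–B2, B1–B3, B2–B4
Each bag holds 4 vertices, so the decomposition has width 3, which upper-bounds the treewidth. Conversely, {a, b, c, d} is a clique of size 4, and the vertices of any clique must share a bag in every tree decomposition; so some bag has ≥ 4 vertices and tw(G) ≥ 3. Hence tw(G) = 3 exactly.

3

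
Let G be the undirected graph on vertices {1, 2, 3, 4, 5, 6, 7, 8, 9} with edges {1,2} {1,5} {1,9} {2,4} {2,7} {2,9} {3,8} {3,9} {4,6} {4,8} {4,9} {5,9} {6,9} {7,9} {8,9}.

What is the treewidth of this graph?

2

A width-2 tree decomposition is:
Bags: B1 = {4, 8, 9}  B2 = {4, 6, 9}  B3 = {2, 4, 9}  B4 = {2, 7, 9}  B5 = {3, 8, 9}  B6 = {1, 2, 9}  B7 = {1, 5, 9}
Tree: B1–B2, B1–B3, B3–B4, B1–B5, B4–B6, B6–B7
Each bag holds 3 vertices, so the decomposition has width 2, which upper-bounds the treewidth. On the other hand G contains the 3-clique {1, 2, 9}. A clique must lie in a single bag of any decomposition, so no decomposition can have width below 2. Therefore the treewidth is 2.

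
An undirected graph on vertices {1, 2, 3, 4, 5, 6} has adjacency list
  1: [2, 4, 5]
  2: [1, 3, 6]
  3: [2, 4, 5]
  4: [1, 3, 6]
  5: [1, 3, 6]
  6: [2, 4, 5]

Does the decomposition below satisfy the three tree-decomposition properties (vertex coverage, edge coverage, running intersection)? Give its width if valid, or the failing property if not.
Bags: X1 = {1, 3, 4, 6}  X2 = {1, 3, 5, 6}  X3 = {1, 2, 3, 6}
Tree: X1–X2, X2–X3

Checking the three conditions: (i) the bags cover all of {1, 2, 3, 4, 5, 6}; (ii) for each edge, some bag contains both endpoints; (iii) the bags containing any fixed vertex form a subtree. All hold, so the decomposition is valid with width 4 − 1 = 3.

Yes; width 3.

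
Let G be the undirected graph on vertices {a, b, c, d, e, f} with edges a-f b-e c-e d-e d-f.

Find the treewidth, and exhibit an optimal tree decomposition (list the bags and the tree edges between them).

Treewidth 1.
Bags: B1 = {d, f}  B2 = {d, e}  B3 = {a, f}  B4 = {b, e}  B5 = {c, e}
Tree: B1–B2, B1–B3, B2–B4, B4–B5

Each bag holds 2 vertices, so the decomposition has width 1, which upper-bounds the treewidth. G has an edge, so its treewidth is at least 1. Therefore the treewidth is 1.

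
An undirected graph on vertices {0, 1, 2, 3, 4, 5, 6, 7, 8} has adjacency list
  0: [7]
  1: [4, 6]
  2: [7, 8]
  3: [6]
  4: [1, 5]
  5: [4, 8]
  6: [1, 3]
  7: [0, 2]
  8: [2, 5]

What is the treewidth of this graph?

A width-1 tree decomposition is:
Bags: B1 = {3, 6}  B2 = {1, 6}  B3 = {1, 4}  B4 = {4, 5}  B5 = {5, 8}  B6 = {2, 8}  B7 = {2, 7}  B8 = {0, 7}
Tree: B1–B2, B2–B3, B3–B4, B4–B5, B5–B6, B6–B7, B7–B8
Each bag holds 2 vertices, so the decomposition has width 1, which upper-bounds the treewidth. Since G has at least one edge (e.g. 3–6), it is not an edgeless graph, so tw(G) ≥ 1. Combining the bounds, tw(G) = 1.

1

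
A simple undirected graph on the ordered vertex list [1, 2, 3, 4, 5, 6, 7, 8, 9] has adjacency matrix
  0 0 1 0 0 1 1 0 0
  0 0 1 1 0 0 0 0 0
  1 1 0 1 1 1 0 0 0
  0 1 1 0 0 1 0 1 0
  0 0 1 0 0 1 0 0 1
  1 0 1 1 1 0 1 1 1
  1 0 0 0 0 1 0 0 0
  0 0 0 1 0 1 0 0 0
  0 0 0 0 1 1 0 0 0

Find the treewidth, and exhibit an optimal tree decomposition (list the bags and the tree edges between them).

Each bag holds 3 vertices, so the decomposition has width 2, which upper-bounds the treewidth. Conversely, {2, 3, 4} is a clique of size 3, and the vertices of any clique must share a bag in every tree decomposition; so some bag has ≥ 3 vertices and tw(G) ≥ 2. Therefore the treewidth is 2.

Treewidth 2.
Bags: B1 = {3, 4, 6}  B2 = {3, 5, 6}  B3 = {1, 3, 6}  B4 = {5, 6, 9}  B5 = {4, 6, 8}  B6 = {1, 6, 7}  B7 = {2, 3, 4}
Tree: B1–B2, B2–B3, B2–B4, B1–B5, B3–B6, B1–B7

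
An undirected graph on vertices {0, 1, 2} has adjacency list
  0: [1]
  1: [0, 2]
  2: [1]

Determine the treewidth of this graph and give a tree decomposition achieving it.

Treewidth 1.
One optimal decomposition is:
Bags: B1 = {0, 1}  B2 = {1, 2}
Tree: B1–B2

The largest bag has 2 vertices, giving width 1; this decomposition certifies tw(G) ≤ 1. Any graph with an edge has treewidth ≥ 1, and G has the edge 1–0. Combining the bounds, tw(G) = 1.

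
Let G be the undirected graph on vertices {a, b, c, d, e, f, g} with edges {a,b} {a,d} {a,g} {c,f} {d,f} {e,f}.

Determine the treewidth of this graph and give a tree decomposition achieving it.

Treewidth 1.
One such decomposition:
Bags: B1 = {e, f}  B2 = {d, f}  B3 = {a, d}  B4 = {a, g}  B5 = {c, f}  B6 = {a, b}
Tree: B1–B2, B2–B3, B3–B4, B1–B5, B3–B6

Each bag holds 2 vertices, so the decomposition has width 1, which upper-bounds the treewidth. Any graph with an edge has treewidth ≥ 1, and G has the edge f–e. Therefore the treewidth is 1.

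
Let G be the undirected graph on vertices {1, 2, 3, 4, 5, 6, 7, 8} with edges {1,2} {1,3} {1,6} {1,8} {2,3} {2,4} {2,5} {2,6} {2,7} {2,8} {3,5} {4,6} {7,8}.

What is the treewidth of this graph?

2

A width-2 tree decomposition is:
Bags: B1 = {1, 2, 3}  B2 = {1, 2, 6}  B3 = {2, 3, 5}  B4 = {1, 2, 8}  B5 = {2, 4, 6}  B6 = {2, 7, 8}
Tree: B1–B2, B1–B3, B1–B4, B2–B5, B4–B6
Each bag holds 3 vertices, so the decomposition has width 2, which upper-bounds the treewidth. Conversely, {1, 2, 8} is a clique of size 3, and the vertices of any clique must share a bag in every tree decomposition; so some bag has ≥ 3 vertices and tw(G) ≥ 2. Combining the bounds, tw(G) = 2.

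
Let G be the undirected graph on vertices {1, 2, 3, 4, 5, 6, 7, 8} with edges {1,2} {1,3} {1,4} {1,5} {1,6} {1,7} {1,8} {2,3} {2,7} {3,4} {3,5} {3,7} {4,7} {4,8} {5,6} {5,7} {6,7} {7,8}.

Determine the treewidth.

3

A width-3 tree decomposition is:
Bags: B1 = {1, 5, 6, 7}  B2 = {1, 3, 5, 7}  B3 = {1, 3, 4, 7}  B4 = {1, 2, 3, 7}  B5 = {1, 4, 7, 8}
Tree: B1–B2, B2–B3, B2–B4, B3–B5
The largest bag has 4 vertices, giving width 3; this decomposition certifies tw(G) ≤ 3. For the lower bound, the 4 vertices {1, 4, 7, 8} are pairwise adjacent, and any tree decomposition puts a clique entirely inside one bag — forcing width ≥ 3. Combining the bounds, tw(G) = 3.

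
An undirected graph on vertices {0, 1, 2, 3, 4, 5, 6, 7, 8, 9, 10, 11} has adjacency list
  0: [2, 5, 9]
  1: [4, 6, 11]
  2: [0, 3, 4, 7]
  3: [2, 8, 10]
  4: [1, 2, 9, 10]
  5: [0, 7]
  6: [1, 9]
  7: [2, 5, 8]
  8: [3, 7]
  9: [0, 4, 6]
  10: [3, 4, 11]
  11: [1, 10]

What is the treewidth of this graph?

A width-3 tree decomposition is:
Bags: B1 = {1, 6, 9, 11}  B2 = {1, 4, 9, 11}  B3 = {4, 9, 10, 11}  B4 = {0, 4, 9, 10}  B5 = {0, 2, 4, 10}  B6 = {0, 2, 3, 10}  B7 = {0, 2, 3, 5}  B8 = {2, 3, 5, 7}  B9 = {3, 5, 7, 8}
Tree: B1–B2, B2–B3, B3–B4, B4–B5, B5–B6, B6–B7, B7–B8, B8–B9
The largest bag has 4 vertices, giving width 3; this decomposition certifies tw(G) ≤ 3. For the lower bound: the 4 vertex sets {1,6,11}, {9}, {4}, {0,2,3,10} are disjoint, each induces a connected subgraph, and every pair is joined by at least one edge of G. Contracting each set to a single vertex therefore yields K_{4} as a minor, and since treewidth is minor-monotone, tw(G) ≥ tw(K_{4}) = 3. Therefore the treewidth is 3.

3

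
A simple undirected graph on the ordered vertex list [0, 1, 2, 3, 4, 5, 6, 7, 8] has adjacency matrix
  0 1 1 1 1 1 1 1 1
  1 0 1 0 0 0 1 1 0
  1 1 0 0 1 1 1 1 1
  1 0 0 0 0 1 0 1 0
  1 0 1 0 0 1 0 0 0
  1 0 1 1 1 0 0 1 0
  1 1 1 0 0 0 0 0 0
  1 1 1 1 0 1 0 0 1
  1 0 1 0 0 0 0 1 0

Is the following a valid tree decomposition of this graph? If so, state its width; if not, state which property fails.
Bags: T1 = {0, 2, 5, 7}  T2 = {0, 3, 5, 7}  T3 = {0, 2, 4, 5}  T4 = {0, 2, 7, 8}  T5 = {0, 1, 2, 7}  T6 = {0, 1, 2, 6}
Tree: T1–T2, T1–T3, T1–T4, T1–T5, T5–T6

Yes; width 3.

Vertex coverage: the bags together contain {0, 1, 2, 3, 4, 5, 6, 7, 8}, the full vertex set. Edge coverage: each edge of G has both endpoints in at least one bag. Running intersection: for every vertex, the bags containing it form a connected subtree. All three properties hold, so this is a valid tree decomposition of width max|bag| − 1 = 3, and hence tw(G) ≤ 3.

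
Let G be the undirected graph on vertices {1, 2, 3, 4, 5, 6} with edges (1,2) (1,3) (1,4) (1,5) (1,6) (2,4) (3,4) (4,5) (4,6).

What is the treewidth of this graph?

2

A width-2 tree decomposition is:
Bags: B1 = {1, 2, 4}  B2 = {1, 4, 5}  B3 = {1, 3, 4}  B4 = {1, 4, 6}
Tree: B1–B2, B1–B3, B2–B4
Every bag has size at most 3, so the width is 3 − 1 = 2 and tw(G) ≤ 2. Conversely, {1, 2, 4} is a clique of size 3, and the vertices of any clique must share a bag in every tree decomposition; so some bag has ≥ 3 vertices and tw(G) ≥ 2. Therefore the treewidth is 2.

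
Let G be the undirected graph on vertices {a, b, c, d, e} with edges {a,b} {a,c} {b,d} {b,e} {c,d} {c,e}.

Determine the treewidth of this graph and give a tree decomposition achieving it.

Every bag has size at most 3, so the width is 3 − 1 = 2 and tw(G) ≤ 2. For the lower bound, G contains the cycle a–c–d–b–a, so G is not a forest; only forests have treewidth ≤ 1, hence tw(G) ≥ 2. The upper and lower bounds meet at 2, so that is the treewidth.

Treewidth 2.
Bags: B1 = {a, b, c}  B2 = {b, c, d}  B3 = {b, c, e}
Tree: B1–B2, B2–B3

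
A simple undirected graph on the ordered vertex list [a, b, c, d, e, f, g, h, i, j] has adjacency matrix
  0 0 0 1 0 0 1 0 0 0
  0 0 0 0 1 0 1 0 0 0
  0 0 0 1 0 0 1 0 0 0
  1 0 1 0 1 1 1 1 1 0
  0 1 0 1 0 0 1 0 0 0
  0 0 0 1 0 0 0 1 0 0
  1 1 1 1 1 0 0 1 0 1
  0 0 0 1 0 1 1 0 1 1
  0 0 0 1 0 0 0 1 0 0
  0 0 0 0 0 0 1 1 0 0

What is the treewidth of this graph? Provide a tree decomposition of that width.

Treewidth 2.
One optimal decomposition is:
Bags: B1 = {d, g, h}  B2 = {d, e, g}  B3 = {d, h, i}  B4 = {a, d, g}  B5 = {d, f, h}  B6 = {g, h, j}  B7 = {c, d, g}  B8 = {b, e, g}
Tree: B1–B2, B1–B3, B2–B4, B1–B5, B1–B6, B1–B7, B2–B8

Every bag has size at most 3, so the width is 3 − 1 = 2 and tw(G) ≤ 2. For the lower bound, the 3 vertices {d, e, g} are pairwise adjacent, and any tree decomposition puts a clique entirely inside one bag — forcing width ≥ 2. The upper and lower bounds meet at 2, so that is the treewidth.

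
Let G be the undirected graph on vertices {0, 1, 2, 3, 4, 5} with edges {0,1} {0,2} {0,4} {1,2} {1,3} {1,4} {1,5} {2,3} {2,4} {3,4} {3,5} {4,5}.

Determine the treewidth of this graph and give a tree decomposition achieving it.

Treewidth 3.
One such decomposition:
Bags: B1 = {0, 1, 2, 4}  B2 = {1, 2, 3, 4}  B3 = {1, 3, 4, 5}
Tree: B1–B2, B2–B3

Each bag holds 4 vertices, so the decomposition has width 3, which upper-bounds the treewidth. For the lower bound, the 4 vertices {0, 1, 2, 4} are pairwise adjacent, and any tree decomposition puts a clique entirely inside one bag — forcing width ≥ 3. Combining the bounds, tw(G) = 3.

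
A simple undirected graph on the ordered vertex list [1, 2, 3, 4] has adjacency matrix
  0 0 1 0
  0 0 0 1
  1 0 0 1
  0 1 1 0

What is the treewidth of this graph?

1

A width-1 tree decomposition is:
Bags: B1 = {1, 3}  B2 = {3, 4}  B3 = {2, 4}
Tree: B1–B2, B2–B3
Every bag has size at most 2, so the width is 2 − 1 = 1 and tw(G) ≤ 1. Since G has at least one edge (e.g. 1–3), it is not an edgeless graph, so tw(G) ≥ 1. The upper and lower bounds meet at 1, so that is the treewidth.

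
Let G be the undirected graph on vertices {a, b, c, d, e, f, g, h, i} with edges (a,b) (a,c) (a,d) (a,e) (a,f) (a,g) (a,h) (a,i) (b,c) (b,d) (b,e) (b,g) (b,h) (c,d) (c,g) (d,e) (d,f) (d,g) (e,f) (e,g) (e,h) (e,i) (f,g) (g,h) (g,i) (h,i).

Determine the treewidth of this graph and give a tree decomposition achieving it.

Treewidth 4.
Bags: B1 = {a, b, e, g, h}  B2 = {a, b, d, e, g}  B3 = {a, e, g, h, i}  B4 = {a, b, c, d, g}  B5 = {a, d, e, f, g}
Tree: B1–B2, B1–B3, B2–B4, B2–B5

Every bag has size at most 5, so the width is 5 − 1 = 4 and tw(G) ≤ 4. For the lower bound, the 5 vertices {a, d, e, f, g} are pairwise adjacent, and any tree decomposition puts a clique entirely inside one bag — forcing width ≥ 4. Therefore the treewidth is 4.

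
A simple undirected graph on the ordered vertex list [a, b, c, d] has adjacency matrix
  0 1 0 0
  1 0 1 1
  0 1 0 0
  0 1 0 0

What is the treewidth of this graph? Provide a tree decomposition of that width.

Treewidth 1.
Bags: B1 = {b, c}  B2 = {a, b}  B3 = {b, d}
Tree: B1–B2, B1–B3

Every bag has size at most 2, so the width is 2 − 1 = 1 and tw(G) ≤ 1. Since G has at least one edge (e.g. b–c), it is not an edgeless graph, so tw(G) ≥ 1. The upper and lower bounds meet at 1, so that is the treewidth.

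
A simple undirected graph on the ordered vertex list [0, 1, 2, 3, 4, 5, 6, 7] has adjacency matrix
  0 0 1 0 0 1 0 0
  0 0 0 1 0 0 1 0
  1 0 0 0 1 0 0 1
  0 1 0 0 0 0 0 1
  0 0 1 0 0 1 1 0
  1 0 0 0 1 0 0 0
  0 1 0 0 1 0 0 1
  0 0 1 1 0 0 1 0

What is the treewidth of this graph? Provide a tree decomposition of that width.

Every bag has size at most 3, so the width is 3 − 1 = 2 and tw(G) ≤ 2. For the lower bound, G contains the cycle 1–3–7–6–1, so G is not a forest; only forests have treewidth ≤ 1, hence tw(G) ≥ 2. The upper and lower bounds meet at 2, so that is the treewidth.

Treewidth 2.
One such decomposition:
Bags: B1 = {1, 3, 6}  B2 = {3, 6, 7}  B3 = {4, 6, 7}  B4 = {2, 4, 7}  B5 = {2, 4, 5}  B6 = {0, 2, 5}
Tree: B1–B2, B2–B3, B3–B4, B4–B5, B5–B6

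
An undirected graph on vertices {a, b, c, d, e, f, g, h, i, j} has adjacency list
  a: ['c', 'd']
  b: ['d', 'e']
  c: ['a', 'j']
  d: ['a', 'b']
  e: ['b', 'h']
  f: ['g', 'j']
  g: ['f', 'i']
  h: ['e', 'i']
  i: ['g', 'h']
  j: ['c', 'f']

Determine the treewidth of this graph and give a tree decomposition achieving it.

Treewidth 2.
One optimal decomposition is:
Bags: B1 = {g, h, i}  B2 = {e, g, h}  B3 = {b, e, g}  B4 = {b, d, g}  B5 = {a, d, g}  B6 = {a, c, g}  B7 = {c, g, j}  B8 = {f, g, j}
Tree: B1–B2, B2–B3, B3–B4, B4–B5, B5–B6, B6–B7, B7–B8

Every bag has size at most 3, so the width is 3 − 1 = 2 and tw(G) ≤ 2. Since g–i–h–e–b–d–a–c–j–f–g is a cycle in G, G is not acyclic. Forests are exactly the graphs of treewidth ≤ 1, so tw(G) ≥ 2. The upper and lower bounds meet at 2, so that is the treewidth.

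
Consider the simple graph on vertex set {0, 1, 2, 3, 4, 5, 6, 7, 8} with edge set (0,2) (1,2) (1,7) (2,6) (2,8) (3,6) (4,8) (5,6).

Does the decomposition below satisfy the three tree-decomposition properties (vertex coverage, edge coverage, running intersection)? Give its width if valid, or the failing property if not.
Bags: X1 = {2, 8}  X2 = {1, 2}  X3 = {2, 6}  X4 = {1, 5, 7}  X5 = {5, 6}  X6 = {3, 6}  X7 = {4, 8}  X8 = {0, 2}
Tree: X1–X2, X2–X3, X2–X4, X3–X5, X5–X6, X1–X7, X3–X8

A tree decomposition must satisfy three properties: every vertex lies in some bag; for every edge, both endpoints lie together in some bag; and for every vertex, the bags containing it form a connected subtree. Here bags containing vertex 5 are not connected in the tree, so the decomposition is invalid.

No — bags containing vertex 5 are not connected in the tree.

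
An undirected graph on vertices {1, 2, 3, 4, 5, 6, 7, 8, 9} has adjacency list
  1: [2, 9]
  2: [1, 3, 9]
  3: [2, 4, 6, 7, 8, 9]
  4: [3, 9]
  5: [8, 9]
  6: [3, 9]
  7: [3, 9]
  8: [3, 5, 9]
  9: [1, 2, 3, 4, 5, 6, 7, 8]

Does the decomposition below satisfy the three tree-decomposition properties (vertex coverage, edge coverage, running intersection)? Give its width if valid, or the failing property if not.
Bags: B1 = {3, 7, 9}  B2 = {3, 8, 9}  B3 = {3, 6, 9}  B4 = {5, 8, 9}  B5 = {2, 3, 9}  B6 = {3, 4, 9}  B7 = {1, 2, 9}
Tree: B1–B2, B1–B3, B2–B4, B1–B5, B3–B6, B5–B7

Vertex coverage: the bags together contain {1, 2, 3, 4, 5, 6, 7, 8, 9}, the full vertex set. Edge coverage: each edge of G has both endpoints in at least one bag. Running intersection: for every vertex, the bags containing it form a connected subtree. All three properties hold, so this is a valid tree decomposition of width max|bag| − 1 = 2, and hence tw(G) ≤ 2.

Yes; width 2.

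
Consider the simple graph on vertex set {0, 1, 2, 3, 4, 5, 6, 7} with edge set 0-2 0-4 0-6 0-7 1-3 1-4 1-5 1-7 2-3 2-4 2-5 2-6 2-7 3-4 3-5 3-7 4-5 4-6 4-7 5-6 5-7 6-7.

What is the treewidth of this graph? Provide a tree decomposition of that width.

Treewidth 4.
One such decomposition:
Bags: B1 = {2, 3, 4, 5, 7}  B2 = {1, 3, 4, 5, 7}  B3 = {2, 4, 5, 6, 7}  B4 = {0, 2, 4, 6, 7}
Tree: B1–B2, B1–B3, B3–B4

Each bag holds 5 vertices, so the decomposition has width 4, which upper-bounds the treewidth. Conversely, {1, 3, 4, 5, 7} is a clique of size 5, and the vertices of any clique must share a bag in every tree decomposition; so some bag has ≥ 5 vertices and tw(G) ≥ 4. The upper and lower bounds meet at 4, so that is the treewidth.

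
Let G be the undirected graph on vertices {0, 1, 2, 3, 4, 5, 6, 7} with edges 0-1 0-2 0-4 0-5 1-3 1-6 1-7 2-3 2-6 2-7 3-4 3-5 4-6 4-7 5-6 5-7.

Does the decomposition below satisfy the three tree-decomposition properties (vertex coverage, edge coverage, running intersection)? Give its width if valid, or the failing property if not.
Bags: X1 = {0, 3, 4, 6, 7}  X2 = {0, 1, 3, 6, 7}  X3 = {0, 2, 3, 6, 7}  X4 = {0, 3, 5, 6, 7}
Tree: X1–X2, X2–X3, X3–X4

Yes; width 4.

Checking the three conditions: (i) the bags cover all of {0, 1, 2, 3, 4, 5, 6, 7}; (ii) for each edge, some bag contains both endpoints; (iii) the bags containing any fixed vertex form a subtree. All hold, so the decomposition is valid with width 5 − 1 = 4.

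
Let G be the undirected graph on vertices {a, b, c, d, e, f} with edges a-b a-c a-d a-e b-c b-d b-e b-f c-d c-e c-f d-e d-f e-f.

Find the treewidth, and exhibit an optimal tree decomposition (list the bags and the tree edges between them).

Each bag holds 5 vertices, so the decomposition has width 4, which upper-bounds the treewidth. Conversely, {b, c, d, e, f} is a clique of size 5, and the vertices of any clique must share a bag in every tree decomposition; so some bag has ≥ 5 vertices and tw(G) ≥ 4. Hence tw(G) = 4 exactly.

Treewidth 4.
Bags: B1 = {a, b, c, d, e}  B2 = {b, c, d, e, f}
Tree: B1–B2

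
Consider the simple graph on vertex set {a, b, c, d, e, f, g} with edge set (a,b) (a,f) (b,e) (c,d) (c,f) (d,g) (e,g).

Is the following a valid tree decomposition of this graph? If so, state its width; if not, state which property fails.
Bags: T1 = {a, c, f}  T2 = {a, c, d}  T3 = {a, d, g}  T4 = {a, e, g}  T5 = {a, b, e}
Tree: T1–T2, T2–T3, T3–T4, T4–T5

Vertex coverage: the bags together contain {a, b, c, d, e, f, g}, the full vertex set. Edge coverage: each edge of G has both endpoints in at least one bag. Running intersection: for every vertex, the bags containing it form a connected subtree. All three properties hold, so this is a valid tree decomposition of width max|bag| − 1 = 2, and hence tw(G) ≤ 2.

Yes; width 2.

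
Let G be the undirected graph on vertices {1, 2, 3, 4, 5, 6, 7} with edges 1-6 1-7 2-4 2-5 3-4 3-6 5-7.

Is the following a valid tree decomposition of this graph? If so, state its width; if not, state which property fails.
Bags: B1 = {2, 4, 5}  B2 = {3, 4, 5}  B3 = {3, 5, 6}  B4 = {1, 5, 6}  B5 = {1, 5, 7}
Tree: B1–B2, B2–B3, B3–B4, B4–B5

Every vertex of G appears in some bag (union = {1, 2, 3, 4, 5, 6, 7}); every edge is covered by a bag; and for each vertex v the set of bags containing v is connected in the bag tree. The decomposition is therefore valid. The largest bag has 3 vertices, so the width is 2.

Yes; width 2.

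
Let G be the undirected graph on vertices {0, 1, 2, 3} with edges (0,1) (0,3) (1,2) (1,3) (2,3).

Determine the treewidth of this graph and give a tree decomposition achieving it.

Each bag holds 3 vertices, so the decomposition has width 2, which upper-bounds the treewidth. On the other hand G contains the 3-clique {0, 1, 3}. A clique must lie in a single bag of any decomposition, so no decomposition can have width below 2. The upper and lower bounds meet at 2, so that is the treewidth.

Treewidth 2.
One such decomposition:
Bags: B1 = {0, 1, 3}  B2 = {1, 2, 3}
Tree: B1–B2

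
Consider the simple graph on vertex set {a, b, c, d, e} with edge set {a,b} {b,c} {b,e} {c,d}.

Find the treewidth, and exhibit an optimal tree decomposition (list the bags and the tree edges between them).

Treewidth 1.
One optimal decomposition is:
Bags: B1 = {b, c}  B2 = {a, b}  B3 = {c, d}  B4 = {b, e}
Tree: B1–B2, B1–B3, B1–B4

Every bag has size at most 2, so the width is 2 − 1 = 1 and tw(G) ≤ 1. Since G has at least one edge (e.g. b–c), it is not an edgeless graph, so tw(G) ≥ 1. Combining the bounds, tw(G) = 1.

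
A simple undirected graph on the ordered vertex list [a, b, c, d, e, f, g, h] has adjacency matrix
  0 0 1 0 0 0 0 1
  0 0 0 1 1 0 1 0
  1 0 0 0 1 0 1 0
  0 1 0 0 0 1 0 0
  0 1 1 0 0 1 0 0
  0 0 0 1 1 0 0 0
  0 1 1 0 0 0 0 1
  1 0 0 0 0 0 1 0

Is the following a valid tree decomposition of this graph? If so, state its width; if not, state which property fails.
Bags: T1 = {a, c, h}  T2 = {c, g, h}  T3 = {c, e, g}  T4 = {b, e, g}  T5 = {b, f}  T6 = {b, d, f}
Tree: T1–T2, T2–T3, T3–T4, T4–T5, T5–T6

A tree decomposition must satisfy three properties: every vertex lies in some bag; for every edge, both endpoints lie together in some bag; and for every vertex, the bags containing it form a connected subtree. Here edge (e,f) lies in no bag, so the decomposition is invalid.

No — edge (e,f) lies in no bag.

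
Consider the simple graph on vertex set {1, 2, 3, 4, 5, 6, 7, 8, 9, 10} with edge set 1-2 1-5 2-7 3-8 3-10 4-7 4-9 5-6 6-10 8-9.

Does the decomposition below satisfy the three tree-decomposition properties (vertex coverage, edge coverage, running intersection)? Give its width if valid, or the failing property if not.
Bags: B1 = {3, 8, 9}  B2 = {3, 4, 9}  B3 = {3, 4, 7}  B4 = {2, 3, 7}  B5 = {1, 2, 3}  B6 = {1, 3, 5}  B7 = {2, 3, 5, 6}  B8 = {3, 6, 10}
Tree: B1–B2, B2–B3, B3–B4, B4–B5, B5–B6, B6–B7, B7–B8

No — bags containing vertex 2 are not connected in the tree.

A tree decomposition must satisfy three properties: every vertex lies in some bag; for every edge, both endpoints lie together in some bag; and for every vertex, the bags containing it form a connected subtree. Here bags containing vertex 2 are not connected in the tree, so the decomposition is invalid.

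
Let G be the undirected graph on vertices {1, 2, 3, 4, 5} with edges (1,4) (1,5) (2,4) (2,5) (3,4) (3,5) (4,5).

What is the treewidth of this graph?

A width-2 tree decomposition is:
Bags: B1 = {2, 4, 5}  B2 = {3, 4, 5}  B3 = {1, 4, 5}
Tree: B1–B2, B1–B3
Every bag has size at most 3, so the width is 3 − 1 = 2 and tw(G) ≤ 2. For the lower bound, the 3 vertices {1, 4, 5} are pairwise adjacent, and any tree decomposition puts a clique entirely inside one bag — forcing width ≥ 2. The upper and lower bounds meet at 2, so that is the treewidth.

2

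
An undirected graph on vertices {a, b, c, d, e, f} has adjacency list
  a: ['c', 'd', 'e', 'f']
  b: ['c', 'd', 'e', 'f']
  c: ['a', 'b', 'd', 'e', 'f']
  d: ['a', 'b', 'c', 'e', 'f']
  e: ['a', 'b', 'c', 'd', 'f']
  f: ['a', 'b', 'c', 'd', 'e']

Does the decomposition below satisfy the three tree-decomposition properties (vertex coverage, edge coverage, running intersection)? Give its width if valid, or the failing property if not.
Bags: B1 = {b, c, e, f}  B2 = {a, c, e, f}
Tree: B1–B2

No — vertex d appears in no bag.

A tree decomposition must satisfy three properties: every vertex lies in some bag; for every edge, both endpoints lie together in some bag; and for every vertex, the bags containing it form a connected subtree. Here vertex d appears in no bag, so the decomposition is invalid.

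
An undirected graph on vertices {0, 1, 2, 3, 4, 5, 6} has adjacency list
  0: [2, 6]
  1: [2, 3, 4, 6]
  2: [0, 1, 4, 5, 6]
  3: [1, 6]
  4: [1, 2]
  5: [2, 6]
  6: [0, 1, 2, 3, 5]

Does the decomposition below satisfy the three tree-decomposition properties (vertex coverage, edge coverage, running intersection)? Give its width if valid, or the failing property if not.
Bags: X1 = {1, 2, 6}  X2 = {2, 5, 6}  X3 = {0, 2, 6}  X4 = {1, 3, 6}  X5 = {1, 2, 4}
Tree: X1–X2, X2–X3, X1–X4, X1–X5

Yes; width 2.

Vertex coverage: the bags together contain {0, 1, 2, 3, 4, 5, 6}, the full vertex set. Edge coverage: each edge of G has both endpoints in at least one bag. Running intersection: for every vertex, the bags containing it form a connected subtree. All three properties hold, so this is a valid tree decomposition of width max|bag| − 1 = 2, and hence tw(G) ≤ 2.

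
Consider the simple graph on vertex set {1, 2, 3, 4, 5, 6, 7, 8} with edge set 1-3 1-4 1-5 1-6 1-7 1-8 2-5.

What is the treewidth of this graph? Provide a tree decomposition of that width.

Treewidth 1.
Bags: B1 = {1, 5}  B2 = {2, 5}  B3 = {1, 3}  B4 = {1, 8}  B5 = {1, 4}  B6 = {1, 7}  B7 = {1, 6}
Tree: B1–B2, B1–B3, B1–B4, B1–B5, B5–B6, B1–B7

Every bag has size at most 2, so the width is 2 − 1 = 1 and tw(G) ≤ 1. G has an edge, so its treewidth is at least 1. Hence tw(G) = 1 exactly.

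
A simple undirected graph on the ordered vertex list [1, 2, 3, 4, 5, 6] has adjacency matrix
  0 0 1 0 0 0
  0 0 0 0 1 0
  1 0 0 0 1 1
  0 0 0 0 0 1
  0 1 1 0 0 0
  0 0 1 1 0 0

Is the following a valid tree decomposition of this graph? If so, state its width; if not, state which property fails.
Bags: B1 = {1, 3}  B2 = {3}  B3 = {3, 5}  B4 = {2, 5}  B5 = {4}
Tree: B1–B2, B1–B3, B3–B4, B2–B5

A tree decomposition must satisfy three properties: every vertex lies in some bag; for every edge, both endpoints lie together in some bag; and for every vertex, the bags containing it form a connected subtree. Here vertex 6 appears in no bag, so the decomposition is invalid.

No — vertex 6 appears in no bag.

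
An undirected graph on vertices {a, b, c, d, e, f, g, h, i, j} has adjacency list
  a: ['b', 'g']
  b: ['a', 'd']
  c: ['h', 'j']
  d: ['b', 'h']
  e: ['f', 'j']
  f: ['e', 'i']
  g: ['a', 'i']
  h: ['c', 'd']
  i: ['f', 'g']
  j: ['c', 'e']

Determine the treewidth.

A width-2 tree decomposition is:
Bags: B1 = {a, b, d}  B2 = {a, d, g}  B3 = {d, g, i}  B4 = {d, f, i}  B5 = {d, e, f}  B6 = {d, e, j}  B7 = {c, d, j}  B8 = {c, d, h}
Tree: B1–B2, B2–B3, B3–B4, B4–B5, B5–B6, B6–B7, B7–B8
Every bag has size at most 3, so the width is 3 − 1 = 2 and tw(G) ≤ 2. For the lower bound, G contains the cycle d–b–a–g–i–f–e–j–c–h–d, so G is not a forest; only forests have treewidth ≤ 1, hence tw(G) ≥ 2. Combining the bounds, tw(G) = 2.

2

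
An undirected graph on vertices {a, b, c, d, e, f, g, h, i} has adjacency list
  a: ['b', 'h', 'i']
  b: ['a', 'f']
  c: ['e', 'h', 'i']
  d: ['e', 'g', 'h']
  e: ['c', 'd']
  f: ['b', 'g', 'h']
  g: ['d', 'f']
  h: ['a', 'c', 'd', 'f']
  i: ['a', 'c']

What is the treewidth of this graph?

3

A width-3 tree decomposition is:
Bags: B1 = {a, b, f, i}  B2 = {a, f, h, i}  B3 = {c, f, h, i}  B4 = {c, f, g, h}  B5 = {c, d, g, h}  B6 = {c, d, e, g}
Tree: B1–B2, B2–B3, B3–B4, B4–B5, B5–B6
Every bag has size at most 4, so the width is 4 − 1 = 3 and tw(G) ≤ 3. For the lower bound: the 4 vertex sets {a,b,i}, {f}, {h}, {c,d,e,g} are disjoint, each induces a connected subgraph, and every pair is joined by at least one edge of G. Contracting each set to a single vertex therefore yields K_{4} as a minor, and since treewidth is minor-monotone, tw(G) ≥ tw(K_{4}) = 3. The upper and lower bounds meet at 3, so that is the treewidth.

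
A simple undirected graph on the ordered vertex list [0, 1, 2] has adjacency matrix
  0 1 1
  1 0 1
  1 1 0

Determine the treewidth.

A width-2 tree decomposition is:
Bags: B1 = {0, 1, 2}
Tree: (single bag)
A single bag containing all 3 vertices is trivially a valid decomposition of width 2. Conversely, {0, 1, 2} is a clique of size 3, and the vertices of any clique must share a bag in every tree decomposition; so some bag has ≥ 3 vertices and tw(G) ≥ 2. Therefore the treewidth is 2.

2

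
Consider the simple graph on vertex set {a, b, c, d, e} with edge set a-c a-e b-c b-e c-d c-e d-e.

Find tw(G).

A width-2 tree decomposition is:
Bags: B1 = {a, c, e}  B2 = {c, d, e}  B3 = {b, c, e}
Tree: B1–B2, B2–B3
Each bag holds 3 vertices, so the decomposition has width 2, which upper-bounds the treewidth. For the lower bound, the 3 vertices {c, d, e} are pairwise adjacent, and any tree decomposition puts a clique entirely inside one bag — forcing width ≥ 2. The upper and lower bounds meet at 2, so that is the treewidth.

2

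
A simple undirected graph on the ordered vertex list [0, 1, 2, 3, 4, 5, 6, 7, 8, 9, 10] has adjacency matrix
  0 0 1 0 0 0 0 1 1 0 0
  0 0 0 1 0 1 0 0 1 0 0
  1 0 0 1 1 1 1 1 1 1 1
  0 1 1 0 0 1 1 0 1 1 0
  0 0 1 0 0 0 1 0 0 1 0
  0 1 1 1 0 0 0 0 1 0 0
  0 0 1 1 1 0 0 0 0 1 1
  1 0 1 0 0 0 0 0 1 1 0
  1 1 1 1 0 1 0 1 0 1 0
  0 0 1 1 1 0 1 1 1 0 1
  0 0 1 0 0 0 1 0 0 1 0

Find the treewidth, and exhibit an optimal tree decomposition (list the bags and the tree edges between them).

Treewidth 3.
One optimal decomposition is:
Bags: B1 = {2, 3, 8, 9}  B2 = {2, 3, 6, 9}  B3 = {2, 7, 8, 9}  B4 = {0, 2, 7, 8}  B5 = {2, 6, 9, 10}  B6 = {2, 4, 6, 9}  B7 = {2, 3, 5, 8}  B8 = {1, 3, 5, 8}
Tree: B1–B2, B1–B3, B3–B4, B2–B5, B2–B6, B1–B7, B7–B8

Every bag has size at most 4, so the width is 4 − 1 = 3 and tw(G) ≤ 3. On the other hand G contains the 4-clique {1, 3, 5, 8}. A clique must lie in a single bag of any decomposition, so no decomposition can have width below 3. Therefore the treewidth is 3.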